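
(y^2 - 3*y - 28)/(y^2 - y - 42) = (y + 4)/(y + 6)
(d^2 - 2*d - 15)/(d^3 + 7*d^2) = (d^2 - 2*d - 15)/(d^2*(d + 7))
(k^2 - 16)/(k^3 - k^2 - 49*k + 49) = (k^2 - 16)/(k^3 - k^2 - 49*k + 49)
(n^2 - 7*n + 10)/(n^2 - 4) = (n - 5)/(n + 2)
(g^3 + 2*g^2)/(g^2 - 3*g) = g*(g + 2)/(g - 3)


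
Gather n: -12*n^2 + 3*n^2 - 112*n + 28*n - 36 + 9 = -9*n^2 - 84*n - 27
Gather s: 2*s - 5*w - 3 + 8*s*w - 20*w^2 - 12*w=s*(8*w + 2) - 20*w^2 - 17*w - 3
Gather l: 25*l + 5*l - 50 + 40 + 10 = 30*l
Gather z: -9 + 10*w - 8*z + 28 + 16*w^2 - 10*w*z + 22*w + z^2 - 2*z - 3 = 16*w^2 + 32*w + z^2 + z*(-10*w - 10) + 16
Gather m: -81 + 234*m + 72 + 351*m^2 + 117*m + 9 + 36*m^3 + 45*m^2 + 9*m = 36*m^3 + 396*m^2 + 360*m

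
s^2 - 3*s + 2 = (s - 2)*(s - 1)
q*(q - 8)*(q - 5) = q^3 - 13*q^2 + 40*q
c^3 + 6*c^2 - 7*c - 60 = (c - 3)*(c + 4)*(c + 5)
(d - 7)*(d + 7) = d^2 - 49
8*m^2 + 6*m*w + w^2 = (2*m + w)*(4*m + w)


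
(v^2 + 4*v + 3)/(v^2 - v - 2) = (v + 3)/(v - 2)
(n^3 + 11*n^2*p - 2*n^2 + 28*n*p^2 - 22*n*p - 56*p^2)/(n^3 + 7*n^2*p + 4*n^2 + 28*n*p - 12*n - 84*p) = (n + 4*p)/(n + 6)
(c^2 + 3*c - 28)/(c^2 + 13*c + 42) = (c - 4)/(c + 6)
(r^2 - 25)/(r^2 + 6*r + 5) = (r - 5)/(r + 1)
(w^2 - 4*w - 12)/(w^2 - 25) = (w^2 - 4*w - 12)/(w^2 - 25)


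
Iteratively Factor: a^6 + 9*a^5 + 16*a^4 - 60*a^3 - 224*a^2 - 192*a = (a + 4)*(a^5 + 5*a^4 - 4*a^3 - 44*a^2 - 48*a) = (a + 2)*(a + 4)*(a^4 + 3*a^3 - 10*a^2 - 24*a) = (a + 2)*(a + 4)^2*(a^3 - a^2 - 6*a) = (a + 2)^2*(a + 4)^2*(a^2 - 3*a) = (a - 3)*(a + 2)^2*(a + 4)^2*(a)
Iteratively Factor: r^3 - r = (r + 1)*(r^2 - r) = (r - 1)*(r + 1)*(r)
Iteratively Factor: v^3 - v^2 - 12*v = (v - 4)*(v^2 + 3*v) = (v - 4)*(v + 3)*(v)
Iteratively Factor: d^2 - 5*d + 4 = (d - 1)*(d - 4)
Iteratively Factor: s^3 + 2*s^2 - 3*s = (s + 3)*(s^2 - s) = s*(s + 3)*(s - 1)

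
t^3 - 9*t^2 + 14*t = t*(t - 7)*(t - 2)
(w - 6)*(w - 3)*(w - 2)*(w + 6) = w^4 - 5*w^3 - 30*w^2 + 180*w - 216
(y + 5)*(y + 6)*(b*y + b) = b*y^3 + 12*b*y^2 + 41*b*y + 30*b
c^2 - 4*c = c*(c - 4)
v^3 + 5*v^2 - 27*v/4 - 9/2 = (v - 3/2)*(v + 1/2)*(v + 6)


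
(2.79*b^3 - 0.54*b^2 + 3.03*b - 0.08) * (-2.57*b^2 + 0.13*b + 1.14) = -7.1703*b^5 + 1.7505*b^4 - 4.6767*b^3 - 0.0161000000000001*b^2 + 3.4438*b - 0.0912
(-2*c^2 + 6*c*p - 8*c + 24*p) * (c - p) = -2*c^3 + 8*c^2*p - 8*c^2 - 6*c*p^2 + 32*c*p - 24*p^2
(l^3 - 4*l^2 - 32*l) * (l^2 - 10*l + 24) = l^5 - 14*l^4 + 32*l^3 + 224*l^2 - 768*l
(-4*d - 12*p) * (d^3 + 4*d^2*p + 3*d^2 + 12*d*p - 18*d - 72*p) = -4*d^4 - 28*d^3*p - 12*d^3 - 48*d^2*p^2 - 84*d^2*p + 72*d^2 - 144*d*p^2 + 504*d*p + 864*p^2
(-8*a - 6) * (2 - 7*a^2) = 56*a^3 + 42*a^2 - 16*a - 12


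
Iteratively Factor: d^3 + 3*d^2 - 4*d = (d - 1)*(d^2 + 4*d) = (d - 1)*(d + 4)*(d)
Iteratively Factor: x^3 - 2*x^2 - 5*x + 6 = (x + 2)*(x^2 - 4*x + 3) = (x - 3)*(x + 2)*(x - 1)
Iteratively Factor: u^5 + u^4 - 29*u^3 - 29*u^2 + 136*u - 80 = (u + 4)*(u^4 - 3*u^3 - 17*u^2 + 39*u - 20) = (u + 4)^2*(u^3 - 7*u^2 + 11*u - 5) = (u - 1)*(u + 4)^2*(u^2 - 6*u + 5) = (u - 1)^2*(u + 4)^2*(u - 5)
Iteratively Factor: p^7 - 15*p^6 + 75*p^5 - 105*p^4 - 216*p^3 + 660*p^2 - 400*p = (p)*(p^6 - 15*p^5 + 75*p^4 - 105*p^3 - 216*p^2 + 660*p - 400) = p*(p - 5)*(p^5 - 10*p^4 + 25*p^3 + 20*p^2 - 116*p + 80) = p*(p - 5)*(p - 2)*(p^4 - 8*p^3 + 9*p^2 + 38*p - 40) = p*(p - 5)^2*(p - 2)*(p^3 - 3*p^2 - 6*p + 8) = p*(p - 5)^2*(p - 2)*(p + 2)*(p^2 - 5*p + 4) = p*(p - 5)^2*(p - 4)*(p - 2)*(p + 2)*(p - 1)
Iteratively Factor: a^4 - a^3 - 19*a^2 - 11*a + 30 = (a - 1)*(a^3 - 19*a - 30) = (a - 1)*(a + 2)*(a^2 - 2*a - 15) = (a - 5)*(a - 1)*(a + 2)*(a + 3)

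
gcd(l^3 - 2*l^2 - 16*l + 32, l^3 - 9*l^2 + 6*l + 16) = l - 2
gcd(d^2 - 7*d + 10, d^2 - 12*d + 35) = d - 5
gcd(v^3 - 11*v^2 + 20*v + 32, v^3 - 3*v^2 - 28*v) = 1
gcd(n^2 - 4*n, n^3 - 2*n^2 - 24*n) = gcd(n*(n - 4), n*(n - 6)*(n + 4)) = n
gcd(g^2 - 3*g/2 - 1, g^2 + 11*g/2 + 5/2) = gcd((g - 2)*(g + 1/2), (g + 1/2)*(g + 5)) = g + 1/2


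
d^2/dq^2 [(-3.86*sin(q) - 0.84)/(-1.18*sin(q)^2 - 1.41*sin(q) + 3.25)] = (-5.37466400000001*sin(q)^5 + 1.74380399999999*sin(q)^4 - 82.262048*sin(q)^3 - 25.226358*sin(q)^2 + 52.583602*sin(q) + 45.159708)/(1.18*sin(q)^2 + 1.41*sin(q) - 3.25)^3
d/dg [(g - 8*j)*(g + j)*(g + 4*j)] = 3*g^2 - 6*g*j - 36*j^2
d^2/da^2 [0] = 0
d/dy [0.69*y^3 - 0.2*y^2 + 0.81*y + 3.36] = 2.07*y^2 - 0.4*y + 0.81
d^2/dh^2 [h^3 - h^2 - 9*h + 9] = 6*h - 2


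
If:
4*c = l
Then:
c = l/4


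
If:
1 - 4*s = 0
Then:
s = 1/4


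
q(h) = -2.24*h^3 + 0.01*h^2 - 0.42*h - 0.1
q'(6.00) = -242.22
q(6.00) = -486.10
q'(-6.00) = -242.46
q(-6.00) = 486.62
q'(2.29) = -35.61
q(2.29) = -27.91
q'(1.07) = -8.09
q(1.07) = -3.28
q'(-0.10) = -0.49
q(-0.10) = -0.06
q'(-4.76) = -152.77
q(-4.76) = 243.71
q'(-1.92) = -25.23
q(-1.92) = 16.60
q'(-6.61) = -294.16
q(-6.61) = 650.04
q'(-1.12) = -8.87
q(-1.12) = 3.53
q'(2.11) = -30.30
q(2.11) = -21.98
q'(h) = -6.72*h^2 + 0.02*h - 0.42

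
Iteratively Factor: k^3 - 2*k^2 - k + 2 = (k + 1)*(k^2 - 3*k + 2) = (k - 1)*(k + 1)*(k - 2)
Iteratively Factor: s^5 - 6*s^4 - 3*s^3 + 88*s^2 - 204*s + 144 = (s - 2)*(s^4 - 4*s^3 - 11*s^2 + 66*s - 72) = (s - 2)*(s + 4)*(s^3 - 8*s^2 + 21*s - 18) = (s - 3)*(s - 2)*(s + 4)*(s^2 - 5*s + 6) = (s - 3)^2*(s - 2)*(s + 4)*(s - 2)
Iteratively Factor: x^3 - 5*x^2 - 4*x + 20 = (x + 2)*(x^2 - 7*x + 10) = (x - 2)*(x + 2)*(x - 5)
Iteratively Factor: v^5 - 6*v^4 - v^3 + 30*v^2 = (v - 3)*(v^4 - 3*v^3 - 10*v^2) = (v - 3)*(v + 2)*(v^3 - 5*v^2) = v*(v - 3)*(v + 2)*(v^2 - 5*v) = v*(v - 5)*(v - 3)*(v + 2)*(v)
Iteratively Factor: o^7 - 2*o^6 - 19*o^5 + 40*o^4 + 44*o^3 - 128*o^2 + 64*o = (o - 4)*(o^6 + 2*o^5 - 11*o^4 - 4*o^3 + 28*o^2 - 16*o) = (o - 4)*(o + 2)*(o^5 - 11*o^3 + 18*o^2 - 8*o) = (o - 4)*(o - 2)*(o + 2)*(o^4 + 2*o^3 - 7*o^2 + 4*o) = o*(o - 4)*(o - 2)*(o + 2)*(o^3 + 2*o^2 - 7*o + 4) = o*(o - 4)*(o - 2)*(o - 1)*(o + 2)*(o^2 + 3*o - 4) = o*(o - 4)*(o - 2)*(o - 1)^2*(o + 2)*(o + 4)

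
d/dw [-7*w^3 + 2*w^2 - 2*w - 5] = -21*w^2 + 4*w - 2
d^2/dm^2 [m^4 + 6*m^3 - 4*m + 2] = 12*m*(m + 3)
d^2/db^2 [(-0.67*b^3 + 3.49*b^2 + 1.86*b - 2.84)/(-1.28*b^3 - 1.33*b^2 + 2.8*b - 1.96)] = (-13.717248*b^6 - 3.87686399999998*b^5 - 58.381824*b^4 + 161.043204*b^3 + 57.591744*b^2 - 61.671792*b - 17.505152)/(2.097152*b^9 + 6.537216*b^8 - 6.969984*b^7 - 16.613891*b^6 + 35.267064*b^5 - 0.465107999999997*b^4 - 50.994496*b^3 + 61.427184*b^2 - 32.26944*b + 7.529536)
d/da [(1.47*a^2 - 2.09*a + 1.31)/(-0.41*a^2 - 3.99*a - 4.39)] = (-6.7222*a^2 - 11.8324*a + 14.402)/(0.1681*a^4 + 3.2718*a^3 + 19.5199*a^2 + 35.0322*a + 19.2721)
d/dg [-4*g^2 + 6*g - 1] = 6 - 8*g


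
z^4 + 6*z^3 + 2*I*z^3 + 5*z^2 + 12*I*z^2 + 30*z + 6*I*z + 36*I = (z + 6)*(z - 2*I)*(z + I)*(z + 3*I)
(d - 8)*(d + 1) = d^2 - 7*d - 8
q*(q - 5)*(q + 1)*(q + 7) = q^4 + 3*q^3 - 33*q^2 - 35*q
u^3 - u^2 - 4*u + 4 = (u - 2)*(u - 1)*(u + 2)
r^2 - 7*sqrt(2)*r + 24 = (r - 4*sqrt(2))*(r - 3*sqrt(2))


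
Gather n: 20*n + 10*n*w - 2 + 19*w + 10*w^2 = n*(10*w + 20) + 10*w^2 + 19*w - 2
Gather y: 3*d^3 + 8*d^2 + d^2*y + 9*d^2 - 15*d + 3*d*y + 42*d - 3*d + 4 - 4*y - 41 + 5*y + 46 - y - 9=3*d^3 + 17*d^2 + 24*d + y*(d^2 + 3*d)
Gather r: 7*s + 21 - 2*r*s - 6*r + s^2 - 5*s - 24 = r*(-2*s - 6) + s^2 + 2*s - 3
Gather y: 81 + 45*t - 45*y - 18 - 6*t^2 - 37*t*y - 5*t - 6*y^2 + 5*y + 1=-6*t^2 + 40*t - 6*y^2 + y*(-37*t - 40) + 64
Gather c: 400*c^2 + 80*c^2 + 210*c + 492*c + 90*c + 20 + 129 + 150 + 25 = 480*c^2 + 792*c + 324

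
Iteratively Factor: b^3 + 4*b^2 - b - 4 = (b - 1)*(b^2 + 5*b + 4) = (b - 1)*(b + 4)*(b + 1)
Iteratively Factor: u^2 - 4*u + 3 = (u - 1)*(u - 3)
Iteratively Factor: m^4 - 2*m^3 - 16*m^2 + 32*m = (m - 4)*(m^3 + 2*m^2 - 8*m) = m*(m - 4)*(m^2 + 2*m - 8) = m*(m - 4)*(m - 2)*(m + 4)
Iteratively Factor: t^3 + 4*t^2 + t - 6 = (t + 2)*(t^2 + 2*t - 3) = (t + 2)*(t + 3)*(t - 1)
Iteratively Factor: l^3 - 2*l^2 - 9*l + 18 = (l - 3)*(l^2 + l - 6) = (l - 3)*(l - 2)*(l + 3)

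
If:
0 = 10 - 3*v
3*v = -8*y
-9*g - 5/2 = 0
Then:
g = -5/18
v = 10/3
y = -5/4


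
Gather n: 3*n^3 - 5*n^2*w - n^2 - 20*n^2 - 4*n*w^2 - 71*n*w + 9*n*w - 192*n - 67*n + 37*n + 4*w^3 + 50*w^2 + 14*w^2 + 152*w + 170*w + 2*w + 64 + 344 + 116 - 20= 3*n^3 + n^2*(-5*w - 21) + n*(-4*w^2 - 62*w - 222) + 4*w^3 + 64*w^2 + 324*w + 504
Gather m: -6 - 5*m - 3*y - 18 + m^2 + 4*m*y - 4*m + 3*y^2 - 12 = m^2 + m*(4*y - 9) + 3*y^2 - 3*y - 36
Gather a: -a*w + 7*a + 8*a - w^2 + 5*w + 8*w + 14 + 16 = a*(15 - w) - w^2 + 13*w + 30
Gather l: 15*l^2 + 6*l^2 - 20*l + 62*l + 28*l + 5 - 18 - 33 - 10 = 21*l^2 + 70*l - 56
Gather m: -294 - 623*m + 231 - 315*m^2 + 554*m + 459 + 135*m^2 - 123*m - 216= -180*m^2 - 192*m + 180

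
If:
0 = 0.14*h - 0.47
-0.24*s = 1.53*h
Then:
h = 3.36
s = -21.40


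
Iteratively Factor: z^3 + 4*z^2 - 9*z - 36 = (z + 3)*(z^2 + z - 12) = (z - 3)*(z + 3)*(z + 4)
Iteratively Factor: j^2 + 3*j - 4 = (j - 1)*(j + 4)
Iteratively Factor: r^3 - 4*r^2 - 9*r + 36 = (r - 3)*(r^2 - r - 12) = (r - 3)*(r + 3)*(r - 4)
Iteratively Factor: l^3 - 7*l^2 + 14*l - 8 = (l - 2)*(l^2 - 5*l + 4) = (l - 2)*(l - 1)*(l - 4)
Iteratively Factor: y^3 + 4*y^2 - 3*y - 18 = (y + 3)*(y^2 + y - 6) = (y - 2)*(y + 3)*(y + 3)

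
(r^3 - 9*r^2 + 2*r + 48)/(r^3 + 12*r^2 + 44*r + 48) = (r^2 - 11*r + 24)/(r^2 + 10*r + 24)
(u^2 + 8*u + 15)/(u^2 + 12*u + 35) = (u + 3)/(u + 7)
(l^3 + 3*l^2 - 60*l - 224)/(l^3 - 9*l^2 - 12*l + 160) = (l + 7)/(l - 5)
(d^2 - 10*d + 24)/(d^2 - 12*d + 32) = (d - 6)/(d - 8)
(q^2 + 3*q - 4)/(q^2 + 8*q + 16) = (q - 1)/(q + 4)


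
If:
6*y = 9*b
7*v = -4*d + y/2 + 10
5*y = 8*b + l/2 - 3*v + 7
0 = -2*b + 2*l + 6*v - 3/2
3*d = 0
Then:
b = -53/29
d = 0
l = -277/58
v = 143/116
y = -159/58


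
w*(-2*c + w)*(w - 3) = -2*c*w^2 + 6*c*w + w^3 - 3*w^2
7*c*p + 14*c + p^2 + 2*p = (7*c + p)*(p + 2)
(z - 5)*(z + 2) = z^2 - 3*z - 10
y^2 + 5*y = y*(y + 5)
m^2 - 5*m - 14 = (m - 7)*(m + 2)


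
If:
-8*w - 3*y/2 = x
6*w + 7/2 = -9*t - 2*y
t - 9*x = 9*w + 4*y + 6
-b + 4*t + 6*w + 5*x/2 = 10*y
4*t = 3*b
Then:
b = -46294/80745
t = -23147/53830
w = 21871/161490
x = -60682/80745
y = -5956/26915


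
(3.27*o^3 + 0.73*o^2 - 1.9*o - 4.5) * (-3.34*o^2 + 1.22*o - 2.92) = -10.9218*o^5 + 1.5512*o^4 - 2.3118*o^3 + 10.5804*o^2 + 0.0579999999999998*o + 13.14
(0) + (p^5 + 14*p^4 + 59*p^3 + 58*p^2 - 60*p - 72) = p^5 + 14*p^4 + 59*p^3 + 58*p^2 - 60*p - 72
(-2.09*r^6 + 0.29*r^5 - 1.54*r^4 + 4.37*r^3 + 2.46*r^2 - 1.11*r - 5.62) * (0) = 0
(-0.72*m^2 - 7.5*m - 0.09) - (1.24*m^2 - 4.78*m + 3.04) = -1.96*m^2 - 2.72*m - 3.13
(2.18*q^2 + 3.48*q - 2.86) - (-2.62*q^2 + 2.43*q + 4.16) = 4.8*q^2 + 1.05*q - 7.02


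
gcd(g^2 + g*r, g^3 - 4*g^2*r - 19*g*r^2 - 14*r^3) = g + r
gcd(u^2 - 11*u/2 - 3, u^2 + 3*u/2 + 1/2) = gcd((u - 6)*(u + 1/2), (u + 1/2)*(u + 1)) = u + 1/2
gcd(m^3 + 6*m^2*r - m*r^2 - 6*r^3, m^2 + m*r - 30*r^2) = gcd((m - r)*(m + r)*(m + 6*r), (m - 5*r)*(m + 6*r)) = m + 6*r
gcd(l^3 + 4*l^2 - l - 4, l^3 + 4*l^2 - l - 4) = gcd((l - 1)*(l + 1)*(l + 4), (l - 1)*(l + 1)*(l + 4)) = l^3 + 4*l^2 - l - 4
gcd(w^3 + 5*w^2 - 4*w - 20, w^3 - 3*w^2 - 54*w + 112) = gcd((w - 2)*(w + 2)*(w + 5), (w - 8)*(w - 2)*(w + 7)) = w - 2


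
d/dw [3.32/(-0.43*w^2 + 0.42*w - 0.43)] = (2.8552*w - 1.3944)/(0.43*w^2 - 0.42*w + 0.43)^2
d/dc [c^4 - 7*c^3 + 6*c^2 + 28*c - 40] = 4*c^3 - 21*c^2 + 12*c + 28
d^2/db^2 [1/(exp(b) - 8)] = (exp(b) + 8)*exp(b)/(exp(b) - 8)^3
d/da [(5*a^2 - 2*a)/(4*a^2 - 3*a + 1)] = (-7*a^2 + 10*a - 2)/(16*a^4 - 24*a^3 + 17*a^2 - 6*a + 1)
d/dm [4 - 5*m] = -5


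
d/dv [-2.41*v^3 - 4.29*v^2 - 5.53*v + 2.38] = -7.23*v^2 - 8.58*v - 5.53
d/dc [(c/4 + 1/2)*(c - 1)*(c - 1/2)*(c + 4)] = c^3 + 27*c^2/8 - c/4 - 9/4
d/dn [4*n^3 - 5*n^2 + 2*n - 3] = 12*n^2 - 10*n + 2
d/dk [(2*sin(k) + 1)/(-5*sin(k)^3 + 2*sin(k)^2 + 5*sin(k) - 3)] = (20*sin(k)^3 + 11*sin(k)^2 - 4*sin(k) - 11)*cos(k)/(-5*sin(k)*cos(k)^2 + 2*cos(k)^2 + 1)^2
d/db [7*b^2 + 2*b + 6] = 14*b + 2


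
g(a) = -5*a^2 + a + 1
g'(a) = 1 - 10*a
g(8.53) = -354.27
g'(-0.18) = 2.80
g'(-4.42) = 45.20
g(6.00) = -173.00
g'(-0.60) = 7.00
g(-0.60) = -1.40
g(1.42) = -7.66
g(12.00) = -707.00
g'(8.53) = -84.30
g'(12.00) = -119.00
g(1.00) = -3.00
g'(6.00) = -59.00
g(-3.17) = -52.41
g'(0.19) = -0.90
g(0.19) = 1.01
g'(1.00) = -9.00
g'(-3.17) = 32.70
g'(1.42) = -13.20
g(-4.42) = -101.10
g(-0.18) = 0.66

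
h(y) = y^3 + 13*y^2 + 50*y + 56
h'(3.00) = 155.00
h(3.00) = 350.00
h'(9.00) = 527.00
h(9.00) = 2288.00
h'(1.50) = 95.75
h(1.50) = 163.62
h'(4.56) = 230.94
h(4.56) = 649.14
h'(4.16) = 210.08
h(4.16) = 560.96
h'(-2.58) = 2.89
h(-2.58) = -3.64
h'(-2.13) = 8.23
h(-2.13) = -1.18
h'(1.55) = 97.51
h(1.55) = 168.46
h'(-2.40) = 4.88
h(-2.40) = -2.94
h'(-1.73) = 14.00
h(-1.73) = 3.23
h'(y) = 3*y^2 + 26*y + 50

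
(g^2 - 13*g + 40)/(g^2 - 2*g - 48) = (g - 5)/(g + 6)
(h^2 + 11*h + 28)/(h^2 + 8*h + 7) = (h + 4)/(h + 1)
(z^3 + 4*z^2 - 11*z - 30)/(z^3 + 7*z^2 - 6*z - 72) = (z^2 + 7*z + 10)/(z^2 + 10*z + 24)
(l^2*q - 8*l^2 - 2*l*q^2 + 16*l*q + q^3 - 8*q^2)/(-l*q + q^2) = -l + 8*l/q + q - 8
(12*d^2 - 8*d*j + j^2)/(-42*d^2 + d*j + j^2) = (-2*d + j)/(7*d + j)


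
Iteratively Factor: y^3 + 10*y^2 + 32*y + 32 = (y + 2)*(y^2 + 8*y + 16) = (y + 2)*(y + 4)*(y + 4)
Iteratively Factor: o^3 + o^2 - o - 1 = (o - 1)*(o^2 + 2*o + 1) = (o - 1)*(o + 1)*(o + 1)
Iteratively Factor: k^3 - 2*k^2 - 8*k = (k)*(k^2 - 2*k - 8) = k*(k - 4)*(k + 2)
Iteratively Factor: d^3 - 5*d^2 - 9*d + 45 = (d - 3)*(d^2 - 2*d - 15) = (d - 3)*(d + 3)*(d - 5)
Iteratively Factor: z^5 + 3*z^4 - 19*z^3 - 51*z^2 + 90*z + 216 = (z - 3)*(z^4 + 6*z^3 - z^2 - 54*z - 72) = (z - 3)^2*(z^3 + 9*z^2 + 26*z + 24) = (z - 3)^2*(z + 3)*(z^2 + 6*z + 8) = (z - 3)^2*(z + 2)*(z + 3)*(z + 4)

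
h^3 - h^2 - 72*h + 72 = (h - 1)*(h - 6*sqrt(2))*(h + 6*sqrt(2))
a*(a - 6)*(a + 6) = a^3 - 36*a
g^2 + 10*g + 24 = (g + 4)*(g + 6)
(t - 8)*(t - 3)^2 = t^3 - 14*t^2 + 57*t - 72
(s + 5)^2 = s^2 + 10*s + 25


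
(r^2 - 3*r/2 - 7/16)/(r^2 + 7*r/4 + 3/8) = (4*r - 7)/(2*(2*r + 3))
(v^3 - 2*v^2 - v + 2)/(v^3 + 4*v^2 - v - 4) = (v - 2)/(v + 4)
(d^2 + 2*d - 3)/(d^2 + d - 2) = (d + 3)/(d + 2)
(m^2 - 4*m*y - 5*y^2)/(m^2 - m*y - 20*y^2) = (m + y)/(m + 4*y)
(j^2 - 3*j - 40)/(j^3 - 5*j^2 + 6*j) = (j^2 - 3*j - 40)/(j*(j^2 - 5*j + 6))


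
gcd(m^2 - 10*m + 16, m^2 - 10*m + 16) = m^2 - 10*m + 16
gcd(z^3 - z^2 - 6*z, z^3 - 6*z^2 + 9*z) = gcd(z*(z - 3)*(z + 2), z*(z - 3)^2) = z^2 - 3*z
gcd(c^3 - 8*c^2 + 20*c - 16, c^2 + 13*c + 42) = 1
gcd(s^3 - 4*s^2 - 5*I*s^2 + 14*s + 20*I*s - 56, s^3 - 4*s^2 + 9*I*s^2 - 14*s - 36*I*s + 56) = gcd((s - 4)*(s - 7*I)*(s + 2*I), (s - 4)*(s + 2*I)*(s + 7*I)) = s^2 + s*(-4 + 2*I) - 8*I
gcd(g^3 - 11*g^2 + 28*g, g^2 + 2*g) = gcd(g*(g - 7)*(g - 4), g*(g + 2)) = g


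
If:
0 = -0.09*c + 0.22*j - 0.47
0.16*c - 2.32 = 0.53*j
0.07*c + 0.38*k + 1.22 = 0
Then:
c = -60.76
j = -22.72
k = 7.98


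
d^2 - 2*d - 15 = (d - 5)*(d + 3)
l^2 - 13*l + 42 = (l - 7)*(l - 6)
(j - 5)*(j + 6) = j^2 + j - 30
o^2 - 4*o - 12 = (o - 6)*(o + 2)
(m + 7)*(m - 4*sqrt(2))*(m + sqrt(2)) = m^3 - 3*sqrt(2)*m^2 + 7*m^2 - 21*sqrt(2)*m - 8*m - 56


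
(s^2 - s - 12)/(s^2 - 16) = (s + 3)/(s + 4)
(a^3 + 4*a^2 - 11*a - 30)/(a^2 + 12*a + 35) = (a^2 - a - 6)/(a + 7)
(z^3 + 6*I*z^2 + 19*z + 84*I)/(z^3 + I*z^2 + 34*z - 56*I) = (z + 3*I)/(z - 2*I)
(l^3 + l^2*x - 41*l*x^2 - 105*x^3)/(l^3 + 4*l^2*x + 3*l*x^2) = (l^2 - 2*l*x - 35*x^2)/(l*(l + x))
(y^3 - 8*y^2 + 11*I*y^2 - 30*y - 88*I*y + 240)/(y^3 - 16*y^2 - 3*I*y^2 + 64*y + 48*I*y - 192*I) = (y^2 + 11*I*y - 30)/(y^2 - y*(8 + 3*I) + 24*I)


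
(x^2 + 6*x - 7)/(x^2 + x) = (x^2 + 6*x - 7)/(x*(x + 1))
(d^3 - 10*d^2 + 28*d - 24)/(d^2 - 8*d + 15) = (d^3 - 10*d^2 + 28*d - 24)/(d^2 - 8*d + 15)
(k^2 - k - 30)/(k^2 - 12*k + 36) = (k + 5)/(k - 6)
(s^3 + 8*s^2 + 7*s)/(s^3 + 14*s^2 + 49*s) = (s + 1)/(s + 7)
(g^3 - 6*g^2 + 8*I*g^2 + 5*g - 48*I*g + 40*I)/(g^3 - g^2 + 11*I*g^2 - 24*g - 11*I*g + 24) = (g - 5)/(g + 3*I)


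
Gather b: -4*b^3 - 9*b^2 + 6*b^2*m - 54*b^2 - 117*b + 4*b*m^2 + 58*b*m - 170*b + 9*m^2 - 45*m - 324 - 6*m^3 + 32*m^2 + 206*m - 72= -4*b^3 + b^2*(6*m - 63) + b*(4*m^2 + 58*m - 287) - 6*m^3 + 41*m^2 + 161*m - 396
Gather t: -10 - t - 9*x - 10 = -t - 9*x - 20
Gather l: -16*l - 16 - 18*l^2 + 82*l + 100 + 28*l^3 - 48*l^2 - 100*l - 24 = 28*l^3 - 66*l^2 - 34*l + 60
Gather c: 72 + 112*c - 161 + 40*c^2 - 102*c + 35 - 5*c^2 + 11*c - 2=35*c^2 + 21*c - 56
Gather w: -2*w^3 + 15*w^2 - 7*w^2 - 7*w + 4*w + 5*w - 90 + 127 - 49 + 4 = -2*w^3 + 8*w^2 + 2*w - 8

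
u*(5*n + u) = 5*n*u + u^2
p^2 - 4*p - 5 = (p - 5)*(p + 1)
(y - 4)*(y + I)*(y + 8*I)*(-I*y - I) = -I*y^4 + 9*y^3 + 3*I*y^3 - 27*y^2 + 12*I*y^2 - 36*y - 24*I*y - 32*I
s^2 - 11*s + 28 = (s - 7)*(s - 4)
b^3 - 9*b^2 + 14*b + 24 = (b - 6)*(b - 4)*(b + 1)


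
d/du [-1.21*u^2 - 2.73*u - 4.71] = -2.42*u - 2.73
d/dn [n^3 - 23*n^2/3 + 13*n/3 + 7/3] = 3*n^2 - 46*n/3 + 13/3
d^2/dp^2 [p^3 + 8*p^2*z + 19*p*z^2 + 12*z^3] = 6*p + 16*z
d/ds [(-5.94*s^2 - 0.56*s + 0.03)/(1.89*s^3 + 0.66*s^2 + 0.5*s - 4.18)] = (11.2266*s^4 + 2.1168*s^3 - 2.7705*s^2 + 49.6188*s + 2.3258)/(3.5721*s^6 + 2.4948*s^5 + 2.3256*s^4 - 15.1404*s^3 - 5.2676*s^2 - 4.18*s + 17.4724)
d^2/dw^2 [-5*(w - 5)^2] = -10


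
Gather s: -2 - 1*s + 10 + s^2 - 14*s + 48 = s^2 - 15*s + 56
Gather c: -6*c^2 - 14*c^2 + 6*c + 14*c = -20*c^2 + 20*c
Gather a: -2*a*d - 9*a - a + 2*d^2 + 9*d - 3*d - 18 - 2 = a*(-2*d - 10) + 2*d^2 + 6*d - 20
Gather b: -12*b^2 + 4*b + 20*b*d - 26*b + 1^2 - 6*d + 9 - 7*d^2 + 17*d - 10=-12*b^2 + b*(20*d - 22) - 7*d^2 + 11*d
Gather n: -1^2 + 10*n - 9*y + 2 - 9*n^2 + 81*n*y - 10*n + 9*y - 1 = -9*n^2 + 81*n*y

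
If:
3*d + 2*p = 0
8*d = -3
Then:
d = -3/8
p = 9/16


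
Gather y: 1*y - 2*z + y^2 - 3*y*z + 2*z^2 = y^2 + y*(1 - 3*z) + 2*z^2 - 2*z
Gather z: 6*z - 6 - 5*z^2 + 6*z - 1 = -5*z^2 + 12*z - 7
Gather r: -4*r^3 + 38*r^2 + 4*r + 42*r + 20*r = -4*r^3 + 38*r^2 + 66*r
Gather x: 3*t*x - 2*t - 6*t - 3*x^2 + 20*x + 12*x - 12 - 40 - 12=-8*t - 3*x^2 + x*(3*t + 32) - 64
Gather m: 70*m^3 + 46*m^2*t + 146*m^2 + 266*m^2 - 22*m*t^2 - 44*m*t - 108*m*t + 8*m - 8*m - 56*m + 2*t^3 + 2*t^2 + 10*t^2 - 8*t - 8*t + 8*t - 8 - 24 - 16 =70*m^3 + m^2*(46*t + 412) + m*(-22*t^2 - 152*t - 56) + 2*t^3 + 12*t^2 - 8*t - 48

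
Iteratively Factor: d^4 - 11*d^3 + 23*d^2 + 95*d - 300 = (d + 3)*(d^3 - 14*d^2 + 65*d - 100) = (d - 5)*(d + 3)*(d^2 - 9*d + 20) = (d - 5)*(d - 4)*(d + 3)*(d - 5)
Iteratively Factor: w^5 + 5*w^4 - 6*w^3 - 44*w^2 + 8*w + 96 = (w + 4)*(w^4 + w^3 - 10*w^2 - 4*w + 24) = (w + 3)*(w + 4)*(w^3 - 2*w^2 - 4*w + 8) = (w - 2)*(w + 3)*(w + 4)*(w^2 - 4) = (w - 2)*(w + 2)*(w + 3)*(w + 4)*(w - 2)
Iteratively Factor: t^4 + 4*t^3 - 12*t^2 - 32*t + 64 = (t + 4)*(t^3 - 12*t + 16) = (t - 2)*(t + 4)*(t^2 + 2*t - 8) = (t - 2)*(t + 4)^2*(t - 2)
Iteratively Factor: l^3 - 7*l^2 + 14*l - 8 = (l - 4)*(l^2 - 3*l + 2) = (l - 4)*(l - 1)*(l - 2)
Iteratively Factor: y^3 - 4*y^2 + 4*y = (y - 2)*(y^2 - 2*y) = (y - 2)^2*(y)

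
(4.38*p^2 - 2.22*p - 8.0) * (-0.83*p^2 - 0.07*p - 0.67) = -3.6354*p^4 + 1.536*p^3 + 3.8608*p^2 + 2.0474*p + 5.36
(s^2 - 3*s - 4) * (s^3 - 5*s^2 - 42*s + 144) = s^5 - 8*s^4 - 31*s^3 + 290*s^2 - 264*s - 576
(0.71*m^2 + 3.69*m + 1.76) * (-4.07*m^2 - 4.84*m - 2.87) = -2.8897*m^4 - 18.4547*m^3 - 27.0605*m^2 - 19.1087*m - 5.0512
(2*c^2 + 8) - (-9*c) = 2*c^2 + 9*c + 8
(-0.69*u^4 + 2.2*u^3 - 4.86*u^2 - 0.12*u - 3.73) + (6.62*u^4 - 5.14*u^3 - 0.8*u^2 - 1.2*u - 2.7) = 5.93*u^4 - 2.94*u^3 - 5.66*u^2 - 1.32*u - 6.43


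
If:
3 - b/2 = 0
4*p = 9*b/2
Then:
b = 6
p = 27/4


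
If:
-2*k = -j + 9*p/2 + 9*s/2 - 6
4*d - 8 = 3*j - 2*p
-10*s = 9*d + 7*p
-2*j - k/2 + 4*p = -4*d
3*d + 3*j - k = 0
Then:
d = 536/173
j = 72/173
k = 1824/173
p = -272/173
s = -292/173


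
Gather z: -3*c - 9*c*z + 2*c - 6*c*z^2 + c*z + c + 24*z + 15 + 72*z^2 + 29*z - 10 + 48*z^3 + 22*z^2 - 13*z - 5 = 48*z^3 + z^2*(94 - 6*c) + z*(40 - 8*c)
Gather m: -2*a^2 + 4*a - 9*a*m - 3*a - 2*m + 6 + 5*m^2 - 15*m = -2*a^2 + a + 5*m^2 + m*(-9*a - 17) + 6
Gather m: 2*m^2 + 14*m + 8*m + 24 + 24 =2*m^2 + 22*m + 48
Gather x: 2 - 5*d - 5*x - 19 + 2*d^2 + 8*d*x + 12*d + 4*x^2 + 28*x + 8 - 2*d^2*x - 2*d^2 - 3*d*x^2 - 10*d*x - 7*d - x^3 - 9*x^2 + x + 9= -x^3 + x^2*(-3*d - 5) + x*(-2*d^2 - 2*d + 24)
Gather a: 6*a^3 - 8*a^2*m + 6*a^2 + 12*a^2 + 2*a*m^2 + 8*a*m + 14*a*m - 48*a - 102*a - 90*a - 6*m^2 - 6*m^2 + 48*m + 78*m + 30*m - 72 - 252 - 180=6*a^3 + a^2*(18 - 8*m) + a*(2*m^2 + 22*m - 240) - 12*m^2 + 156*m - 504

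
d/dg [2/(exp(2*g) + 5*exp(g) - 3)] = (-4*exp(g) - 10)*exp(g)/(exp(2*g) + 5*exp(g) - 3)^2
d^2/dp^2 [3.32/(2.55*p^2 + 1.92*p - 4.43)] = (-43.1766*p^2 - 32.50944*p + 3.32*(5.1*p + 1.92)*(10.2*p + 3.84) + 75.00876)/(2.55*p^2 + 1.92*p - 4.43)^3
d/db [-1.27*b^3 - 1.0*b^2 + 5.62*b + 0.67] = -3.81*b^2 - 2.0*b + 5.62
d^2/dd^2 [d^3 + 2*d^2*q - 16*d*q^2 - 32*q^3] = 6*d + 4*q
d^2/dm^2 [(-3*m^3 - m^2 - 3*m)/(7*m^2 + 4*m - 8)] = 10*(-67*m^3 + 24*m^2 - 216*m - 32)/(343*m^6 + 588*m^5 - 840*m^4 - 1280*m^3 + 960*m^2 + 768*m - 512)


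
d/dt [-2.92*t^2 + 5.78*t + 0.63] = 5.78 - 5.84*t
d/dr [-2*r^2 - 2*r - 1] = -4*r - 2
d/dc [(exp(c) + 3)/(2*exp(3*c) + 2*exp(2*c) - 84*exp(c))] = (-exp(3*c) - 5*exp(2*c) - 3*exp(c) + 63)*exp(-c)/(exp(4*c) + 2*exp(3*c) - 83*exp(2*c) - 84*exp(c) + 1764)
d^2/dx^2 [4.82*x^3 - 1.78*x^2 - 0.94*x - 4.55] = 28.92*x - 3.56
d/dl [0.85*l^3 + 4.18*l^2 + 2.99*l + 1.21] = 2.55*l^2 + 8.36*l + 2.99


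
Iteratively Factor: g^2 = (g)*(g)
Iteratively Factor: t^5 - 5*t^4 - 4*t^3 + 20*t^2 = (t)*(t^4 - 5*t^3 - 4*t^2 + 20*t) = t*(t - 5)*(t^3 - 4*t) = t^2*(t - 5)*(t^2 - 4) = t^2*(t - 5)*(t - 2)*(t + 2)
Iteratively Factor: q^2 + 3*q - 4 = (q + 4)*(q - 1)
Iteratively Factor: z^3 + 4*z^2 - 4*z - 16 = (z + 2)*(z^2 + 2*z - 8) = (z - 2)*(z + 2)*(z + 4)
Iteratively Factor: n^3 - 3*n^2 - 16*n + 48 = (n - 3)*(n^2 - 16) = (n - 3)*(n + 4)*(n - 4)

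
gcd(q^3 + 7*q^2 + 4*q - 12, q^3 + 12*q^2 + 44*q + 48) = q^2 + 8*q + 12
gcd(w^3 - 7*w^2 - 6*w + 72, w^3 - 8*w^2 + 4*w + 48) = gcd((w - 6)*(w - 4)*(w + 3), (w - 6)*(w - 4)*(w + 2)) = w^2 - 10*w + 24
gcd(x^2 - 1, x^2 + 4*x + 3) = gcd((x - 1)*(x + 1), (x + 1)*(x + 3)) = x + 1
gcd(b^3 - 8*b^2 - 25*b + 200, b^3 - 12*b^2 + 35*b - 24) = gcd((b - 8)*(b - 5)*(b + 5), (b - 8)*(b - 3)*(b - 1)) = b - 8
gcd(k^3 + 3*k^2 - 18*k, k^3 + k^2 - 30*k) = k^2 + 6*k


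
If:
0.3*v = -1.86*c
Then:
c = -0.161290322580645*v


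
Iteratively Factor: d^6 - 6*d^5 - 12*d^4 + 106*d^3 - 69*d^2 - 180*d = (d - 5)*(d^5 - d^4 - 17*d^3 + 21*d^2 + 36*d) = (d - 5)*(d - 3)*(d^4 + 2*d^3 - 11*d^2 - 12*d) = d*(d - 5)*(d - 3)*(d^3 + 2*d^2 - 11*d - 12) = d*(d - 5)*(d - 3)*(d + 1)*(d^2 + d - 12) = d*(d - 5)*(d - 3)*(d + 1)*(d + 4)*(d - 3)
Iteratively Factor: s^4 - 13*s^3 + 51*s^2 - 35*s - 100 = (s - 5)*(s^3 - 8*s^2 + 11*s + 20) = (s - 5)*(s - 4)*(s^2 - 4*s - 5) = (s - 5)^2*(s - 4)*(s + 1)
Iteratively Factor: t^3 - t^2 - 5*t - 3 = (t + 1)*(t^2 - 2*t - 3) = (t - 3)*(t + 1)*(t + 1)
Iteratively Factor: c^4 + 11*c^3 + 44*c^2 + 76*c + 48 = (c + 2)*(c^3 + 9*c^2 + 26*c + 24) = (c + 2)*(c + 3)*(c^2 + 6*c + 8) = (c + 2)*(c + 3)*(c + 4)*(c + 2)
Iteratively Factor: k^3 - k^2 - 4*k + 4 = (k - 2)*(k^2 + k - 2) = (k - 2)*(k + 2)*(k - 1)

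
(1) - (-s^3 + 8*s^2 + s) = s^3 - 8*s^2 - s + 1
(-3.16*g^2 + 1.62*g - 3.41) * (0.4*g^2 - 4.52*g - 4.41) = -1.264*g^4 + 14.9312*g^3 + 5.2492*g^2 + 8.269*g + 15.0381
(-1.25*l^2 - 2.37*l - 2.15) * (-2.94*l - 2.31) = 3.675*l^3 + 9.8553*l^2 + 11.7957*l + 4.9665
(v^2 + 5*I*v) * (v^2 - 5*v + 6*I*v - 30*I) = v^4 - 5*v^3 + 11*I*v^3 - 30*v^2 - 55*I*v^2 + 150*v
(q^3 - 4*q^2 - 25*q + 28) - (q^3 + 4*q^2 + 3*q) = -8*q^2 - 28*q + 28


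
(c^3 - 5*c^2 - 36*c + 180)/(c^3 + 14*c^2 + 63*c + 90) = (c^2 - 11*c + 30)/(c^2 + 8*c + 15)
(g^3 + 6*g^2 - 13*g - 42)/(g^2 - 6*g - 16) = (g^2 + 4*g - 21)/(g - 8)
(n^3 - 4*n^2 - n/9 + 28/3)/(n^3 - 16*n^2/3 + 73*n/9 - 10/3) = (9*n^2 - 9*n - 28)/(9*n^2 - 21*n + 10)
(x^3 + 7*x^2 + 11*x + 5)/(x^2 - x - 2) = (x^2 + 6*x + 5)/(x - 2)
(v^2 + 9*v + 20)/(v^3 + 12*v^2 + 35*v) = (v + 4)/(v*(v + 7))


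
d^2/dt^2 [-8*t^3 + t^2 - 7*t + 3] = 2 - 48*t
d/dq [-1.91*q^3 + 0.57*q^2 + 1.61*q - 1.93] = -5.73*q^2 + 1.14*q + 1.61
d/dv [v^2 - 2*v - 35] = 2*v - 2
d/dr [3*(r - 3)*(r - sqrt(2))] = 6*r - 9 - 3*sqrt(2)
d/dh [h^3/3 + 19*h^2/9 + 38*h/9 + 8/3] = h^2 + 38*h/9 + 38/9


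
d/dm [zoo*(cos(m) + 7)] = zoo*sin(m)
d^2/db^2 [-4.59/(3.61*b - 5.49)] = -119.634678/(3.61*b - 5.49)^3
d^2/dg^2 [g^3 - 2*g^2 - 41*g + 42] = 6*g - 4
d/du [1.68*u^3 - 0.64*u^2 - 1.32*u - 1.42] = 5.04*u^2 - 1.28*u - 1.32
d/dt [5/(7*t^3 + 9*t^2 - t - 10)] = 5*(-21*t^2 - 18*t + 1)/(7*t^3 + 9*t^2 - t - 10)^2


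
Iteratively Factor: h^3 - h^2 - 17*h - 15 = (h + 1)*(h^2 - 2*h - 15) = (h + 1)*(h + 3)*(h - 5)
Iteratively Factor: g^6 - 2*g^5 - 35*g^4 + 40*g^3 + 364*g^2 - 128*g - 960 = (g - 5)*(g^5 + 3*g^4 - 20*g^3 - 60*g^2 + 64*g + 192) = (g - 5)*(g - 2)*(g^4 + 5*g^3 - 10*g^2 - 80*g - 96) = (g - 5)*(g - 4)*(g - 2)*(g^3 + 9*g^2 + 26*g + 24) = (g - 5)*(g - 4)*(g - 2)*(g + 2)*(g^2 + 7*g + 12) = (g - 5)*(g - 4)*(g - 2)*(g + 2)*(g + 4)*(g + 3)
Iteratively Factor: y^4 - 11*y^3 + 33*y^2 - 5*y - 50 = (y - 5)*(y^3 - 6*y^2 + 3*y + 10) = (y - 5)^2*(y^2 - y - 2) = (y - 5)^2*(y - 2)*(y + 1)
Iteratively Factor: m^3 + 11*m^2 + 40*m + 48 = (m + 4)*(m^2 + 7*m + 12) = (m + 4)^2*(m + 3)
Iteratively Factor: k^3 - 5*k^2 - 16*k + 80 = (k - 5)*(k^2 - 16) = (k - 5)*(k + 4)*(k - 4)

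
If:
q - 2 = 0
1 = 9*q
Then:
No Solution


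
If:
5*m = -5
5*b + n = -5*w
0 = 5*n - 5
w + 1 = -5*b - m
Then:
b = 1/20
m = -1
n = 1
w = -1/4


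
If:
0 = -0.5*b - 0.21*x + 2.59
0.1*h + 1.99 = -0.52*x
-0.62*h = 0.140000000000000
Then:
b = 6.77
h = -0.23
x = -3.78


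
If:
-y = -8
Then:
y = 8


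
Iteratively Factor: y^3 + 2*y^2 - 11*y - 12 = (y - 3)*(y^2 + 5*y + 4) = (y - 3)*(y + 1)*(y + 4)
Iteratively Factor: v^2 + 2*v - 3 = (v + 3)*(v - 1)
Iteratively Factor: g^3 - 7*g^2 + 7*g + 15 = (g - 3)*(g^2 - 4*g - 5) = (g - 3)*(g + 1)*(g - 5)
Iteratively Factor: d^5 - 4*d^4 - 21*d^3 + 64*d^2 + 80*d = (d)*(d^4 - 4*d^3 - 21*d^2 + 64*d + 80) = d*(d + 1)*(d^3 - 5*d^2 - 16*d + 80) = d*(d - 5)*(d + 1)*(d^2 - 16) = d*(d - 5)*(d - 4)*(d + 1)*(d + 4)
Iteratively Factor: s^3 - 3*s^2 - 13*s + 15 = (s - 5)*(s^2 + 2*s - 3) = (s - 5)*(s + 3)*(s - 1)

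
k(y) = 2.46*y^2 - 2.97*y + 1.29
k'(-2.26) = -14.09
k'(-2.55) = -15.52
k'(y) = 4.92*y - 2.97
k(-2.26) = 20.57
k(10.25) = 229.30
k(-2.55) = 24.86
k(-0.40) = 2.87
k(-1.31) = 9.40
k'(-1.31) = -9.42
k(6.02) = 72.56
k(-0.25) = 2.19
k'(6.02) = 26.65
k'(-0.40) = -4.94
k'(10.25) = 47.46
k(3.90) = 27.12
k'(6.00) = 26.55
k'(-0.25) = -4.20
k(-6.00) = 107.67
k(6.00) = 72.03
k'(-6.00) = -32.49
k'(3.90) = 16.22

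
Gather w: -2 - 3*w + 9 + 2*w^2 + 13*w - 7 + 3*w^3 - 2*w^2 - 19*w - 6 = 3*w^3 - 9*w - 6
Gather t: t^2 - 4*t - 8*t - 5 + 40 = t^2 - 12*t + 35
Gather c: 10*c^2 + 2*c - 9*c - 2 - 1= 10*c^2 - 7*c - 3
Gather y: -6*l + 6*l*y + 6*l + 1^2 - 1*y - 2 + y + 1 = 6*l*y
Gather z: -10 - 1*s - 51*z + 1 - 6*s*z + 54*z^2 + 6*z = -s + 54*z^2 + z*(-6*s - 45) - 9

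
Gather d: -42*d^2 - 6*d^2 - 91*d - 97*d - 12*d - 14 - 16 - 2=-48*d^2 - 200*d - 32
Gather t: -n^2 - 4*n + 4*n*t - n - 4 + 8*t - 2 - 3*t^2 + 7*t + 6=-n^2 - 5*n - 3*t^2 + t*(4*n + 15)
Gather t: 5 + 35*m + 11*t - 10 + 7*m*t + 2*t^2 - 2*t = 35*m + 2*t^2 + t*(7*m + 9) - 5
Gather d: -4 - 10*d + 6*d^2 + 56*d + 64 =6*d^2 + 46*d + 60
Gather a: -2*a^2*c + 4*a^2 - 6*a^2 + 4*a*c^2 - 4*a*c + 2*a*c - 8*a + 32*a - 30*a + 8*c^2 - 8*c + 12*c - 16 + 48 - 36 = a^2*(-2*c - 2) + a*(4*c^2 - 2*c - 6) + 8*c^2 + 4*c - 4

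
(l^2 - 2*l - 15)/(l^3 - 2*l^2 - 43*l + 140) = (l + 3)/(l^2 + 3*l - 28)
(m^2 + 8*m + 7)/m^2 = 1 + 8/m + 7/m^2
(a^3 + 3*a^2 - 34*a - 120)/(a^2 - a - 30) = a + 4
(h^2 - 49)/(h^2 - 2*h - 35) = (h + 7)/(h + 5)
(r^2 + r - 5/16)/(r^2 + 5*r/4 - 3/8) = (4*r + 5)/(2*(2*r + 3))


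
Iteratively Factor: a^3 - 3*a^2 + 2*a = (a)*(a^2 - 3*a + 2) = a*(a - 2)*(a - 1)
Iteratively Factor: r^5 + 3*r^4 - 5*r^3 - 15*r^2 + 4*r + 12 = (r + 3)*(r^4 - 5*r^2 + 4) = (r + 1)*(r + 3)*(r^3 - r^2 - 4*r + 4) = (r + 1)*(r + 2)*(r + 3)*(r^2 - 3*r + 2) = (r - 2)*(r + 1)*(r + 2)*(r + 3)*(r - 1)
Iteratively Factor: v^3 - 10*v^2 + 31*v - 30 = (v - 5)*(v^2 - 5*v + 6) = (v - 5)*(v - 3)*(v - 2)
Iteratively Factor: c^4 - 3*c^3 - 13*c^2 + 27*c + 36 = (c - 4)*(c^3 + c^2 - 9*c - 9) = (c - 4)*(c + 3)*(c^2 - 2*c - 3) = (c - 4)*(c - 3)*(c + 3)*(c + 1)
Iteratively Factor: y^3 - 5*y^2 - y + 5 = (y + 1)*(y^2 - 6*y + 5) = (y - 1)*(y + 1)*(y - 5)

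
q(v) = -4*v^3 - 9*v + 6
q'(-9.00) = -981.00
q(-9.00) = 3003.00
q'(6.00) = -441.00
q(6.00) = -912.00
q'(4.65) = -268.47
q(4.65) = -438.03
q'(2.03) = -58.45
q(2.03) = -45.73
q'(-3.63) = -167.12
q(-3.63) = 230.00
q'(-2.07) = -60.42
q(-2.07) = 60.11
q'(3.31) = -140.47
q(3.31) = -168.85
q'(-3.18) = -130.35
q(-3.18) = 163.25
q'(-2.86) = -107.16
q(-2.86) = 125.31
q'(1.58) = -38.96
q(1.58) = -24.00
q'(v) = -12*v^2 - 9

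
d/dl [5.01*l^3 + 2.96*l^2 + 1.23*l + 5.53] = 15.03*l^2 + 5.92*l + 1.23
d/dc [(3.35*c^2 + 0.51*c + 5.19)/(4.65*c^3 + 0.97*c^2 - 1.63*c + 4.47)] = (-15.5775*c^4 - 4.743*c^3 - 78.3557*c^2 + 19.8804*c + 10.7394)/(21.6225*c^6 + 9.021*c^5 - 14.2181*c^4 + 38.4088*c^3 + 11.3287*c^2 - 14.5722*c + 19.9809)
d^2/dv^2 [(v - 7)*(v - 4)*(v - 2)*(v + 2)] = 12*v^2 - 66*v + 48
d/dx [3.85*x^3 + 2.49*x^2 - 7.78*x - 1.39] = 11.55*x^2 + 4.98*x - 7.78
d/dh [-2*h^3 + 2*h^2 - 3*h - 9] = -6*h^2 + 4*h - 3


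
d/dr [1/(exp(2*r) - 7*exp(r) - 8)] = (7 - 2*exp(r))*exp(r)/(-exp(2*r) + 7*exp(r) + 8)^2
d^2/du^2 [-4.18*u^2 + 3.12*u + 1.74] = -8.36000000000000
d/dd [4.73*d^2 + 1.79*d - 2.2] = 9.46*d + 1.79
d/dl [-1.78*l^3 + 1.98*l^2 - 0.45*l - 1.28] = -5.34*l^2 + 3.96*l - 0.45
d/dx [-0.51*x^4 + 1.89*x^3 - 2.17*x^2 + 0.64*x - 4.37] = -2.04*x^3 + 5.67*x^2 - 4.34*x + 0.64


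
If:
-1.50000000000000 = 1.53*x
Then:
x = -0.98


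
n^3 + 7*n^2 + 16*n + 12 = (n + 2)^2*(n + 3)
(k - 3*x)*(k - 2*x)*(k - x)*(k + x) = k^4 - 5*k^3*x + 5*k^2*x^2 + 5*k*x^3 - 6*x^4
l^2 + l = l*(l + 1)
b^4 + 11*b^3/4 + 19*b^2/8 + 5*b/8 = b*(b + 1/2)*(b + 1)*(b + 5/4)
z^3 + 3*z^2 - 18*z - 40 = (z - 4)*(z + 2)*(z + 5)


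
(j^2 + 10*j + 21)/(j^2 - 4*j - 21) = (j + 7)/(j - 7)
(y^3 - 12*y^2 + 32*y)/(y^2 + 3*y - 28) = y*(y - 8)/(y + 7)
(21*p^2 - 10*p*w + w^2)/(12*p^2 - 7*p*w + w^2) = (7*p - w)/(4*p - w)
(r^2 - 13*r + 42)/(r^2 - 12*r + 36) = (r - 7)/(r - 6)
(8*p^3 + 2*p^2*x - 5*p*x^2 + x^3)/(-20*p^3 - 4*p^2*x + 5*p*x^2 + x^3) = (-4*p^2 - 3*p*x + x^2)/(10*p^2 + 7*p*x + x^2)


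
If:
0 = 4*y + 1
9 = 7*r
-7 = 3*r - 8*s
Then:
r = 9/7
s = 19/14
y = -1/4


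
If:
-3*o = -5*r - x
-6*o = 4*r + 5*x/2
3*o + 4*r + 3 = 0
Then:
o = -17/53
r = -27/53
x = 84/53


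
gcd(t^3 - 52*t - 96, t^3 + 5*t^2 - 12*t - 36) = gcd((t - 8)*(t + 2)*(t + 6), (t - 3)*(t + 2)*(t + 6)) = t^2 + 8*t + 12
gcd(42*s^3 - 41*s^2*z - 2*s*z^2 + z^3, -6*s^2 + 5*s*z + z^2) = -6*s^2 + 5*s*z + z^2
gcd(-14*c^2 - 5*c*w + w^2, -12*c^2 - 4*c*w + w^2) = 2*c + w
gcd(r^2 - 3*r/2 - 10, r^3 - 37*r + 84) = r - 4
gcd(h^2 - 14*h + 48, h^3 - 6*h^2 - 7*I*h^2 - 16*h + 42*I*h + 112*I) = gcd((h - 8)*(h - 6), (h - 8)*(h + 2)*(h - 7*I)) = h - 8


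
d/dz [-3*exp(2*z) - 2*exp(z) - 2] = (-6*exp(z) - 2)*exp(z)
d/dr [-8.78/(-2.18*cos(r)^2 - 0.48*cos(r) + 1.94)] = (38.2808*cos(r) + 4.2144)*sin(r)/(2.18*cos(r)^2 + 0.48*cos(r) - 1.94)^2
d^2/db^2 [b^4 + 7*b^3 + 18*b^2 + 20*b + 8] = 12*b^2 + 42*b + 36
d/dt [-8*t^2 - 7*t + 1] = -16*t - 7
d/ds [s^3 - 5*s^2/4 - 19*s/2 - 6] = 3*s^2 - 5*s/2 - 19/2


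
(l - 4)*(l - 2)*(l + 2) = l^3 - 4*l^2 - 4*l + 16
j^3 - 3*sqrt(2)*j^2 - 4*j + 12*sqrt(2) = (j - 2)*(j + 2)*(j - 3*sqrt(2))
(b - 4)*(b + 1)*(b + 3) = b^3 - 13*b - 12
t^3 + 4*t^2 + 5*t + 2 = (t + 1)^2*(t + 2)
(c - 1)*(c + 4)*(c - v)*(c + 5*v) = c^4 + 4*c^3*v + 3*c^3 - 5*c^2*v^2 + 12*c^2*v - 4*c^2 - 15*c*v^2 - 16*c*v + 20*v^2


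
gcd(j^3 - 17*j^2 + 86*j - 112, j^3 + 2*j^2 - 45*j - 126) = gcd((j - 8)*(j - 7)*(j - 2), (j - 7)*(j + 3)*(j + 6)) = j - 7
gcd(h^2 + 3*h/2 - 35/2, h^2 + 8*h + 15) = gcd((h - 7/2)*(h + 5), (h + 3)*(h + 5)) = h + 5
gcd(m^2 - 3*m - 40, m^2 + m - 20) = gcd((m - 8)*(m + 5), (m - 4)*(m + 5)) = m + 5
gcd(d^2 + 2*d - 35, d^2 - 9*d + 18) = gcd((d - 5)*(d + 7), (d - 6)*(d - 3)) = 1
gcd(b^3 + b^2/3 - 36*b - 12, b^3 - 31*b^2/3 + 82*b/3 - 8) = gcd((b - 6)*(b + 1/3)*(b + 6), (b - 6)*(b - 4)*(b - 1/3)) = b - 6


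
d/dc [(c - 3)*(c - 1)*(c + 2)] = 3*c^2 - 4*c - 5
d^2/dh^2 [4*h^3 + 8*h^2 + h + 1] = 24*h + 16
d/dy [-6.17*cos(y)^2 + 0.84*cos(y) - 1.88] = (12.34*cos(y) - 0.84)*sin(y)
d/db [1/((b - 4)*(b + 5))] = (-2*b - 1)/(b^4 + 2*b^3 - 39*b^2 - 40*b + 400)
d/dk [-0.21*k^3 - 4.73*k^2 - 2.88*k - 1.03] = -0.63*k^2 - 9.46*k - 2.88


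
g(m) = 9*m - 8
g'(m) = 9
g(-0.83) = -15.47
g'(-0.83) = 9.00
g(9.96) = 81.64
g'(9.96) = 9.00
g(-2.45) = -30.05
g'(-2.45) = 9.00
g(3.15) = 20.35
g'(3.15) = 9.00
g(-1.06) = -17.54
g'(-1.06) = 9.00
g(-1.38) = -20.42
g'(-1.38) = 9.00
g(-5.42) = -56.78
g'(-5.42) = 9.00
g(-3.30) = -37.70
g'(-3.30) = 9.00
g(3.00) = 19.00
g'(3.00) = 9.00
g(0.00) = -8.00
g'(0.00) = 9.00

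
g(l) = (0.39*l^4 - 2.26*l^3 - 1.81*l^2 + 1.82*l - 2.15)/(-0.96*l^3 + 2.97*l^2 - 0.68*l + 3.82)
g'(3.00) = -66.30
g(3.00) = -16.37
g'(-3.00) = -0.65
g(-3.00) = 1.17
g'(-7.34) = -0.47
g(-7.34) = 3.49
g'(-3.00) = -0.65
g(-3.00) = 1.17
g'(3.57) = -41.90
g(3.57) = 13.12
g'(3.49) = -74.46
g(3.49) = 17.59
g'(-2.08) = -0.78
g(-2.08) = 0.52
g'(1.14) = -1.21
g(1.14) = -0.93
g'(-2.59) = -0.70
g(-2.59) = 0.90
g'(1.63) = -2.02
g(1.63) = -1.71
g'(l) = (2.88*l^2 - 5.94*l + 0.68)*(0.39*l^4 - 2.26*l^3 - 1.81*l^2 + 1.82*l - 2.15)/(-0.96*l^3 + 2.97*l^2 - 0.68*l + 3.82)^2 + (1.56*l^3 - 6.78*l^2 - 3.62*l + 1.82)/(-0.96*l^3 + 2.97*l^2 - 0.68*l + 3.82) = (-0.3744*l^6 + 2.3166*l^5 - 9.2454*l^4 + 12.5272*l^3 - 36.2662*l^2 - 1.0574*l + 5.4904)/(0.9216*l^6 - 5.7024*l^5 + 10.1265*l^4 - 11.3736*l^3 + 23.1532*l^2 - 5.1952*l + 14.5924)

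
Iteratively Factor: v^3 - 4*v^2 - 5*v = (v - 5)*(v^2 + v) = v*(v - 5)*(v + 1)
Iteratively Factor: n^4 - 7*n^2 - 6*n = (n - 3)*(n^3 + 3*n^2 + 2*n) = (n - 3)*(n + 1)*(n^2 + 2*n) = (n - 3)*(n + 1)*(n + 2)*(n)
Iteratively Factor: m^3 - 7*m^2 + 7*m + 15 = (m - 5)*(m^2 - 2*m - 3) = (m - 5)*(m - 3)*(m + 1)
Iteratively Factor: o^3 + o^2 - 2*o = (o)*(o^2 + o - 2) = o*(o - 1)*(o + 2)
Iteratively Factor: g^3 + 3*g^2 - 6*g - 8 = (g + 4)*(g^2 - g - 2) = (g + 1)*(g + 4)*(g - 2)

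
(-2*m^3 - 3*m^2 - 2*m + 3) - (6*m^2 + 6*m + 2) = -2*m^3 - 9*m^2 - 8*m + 1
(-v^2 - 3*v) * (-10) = 10*v^2 + 30*v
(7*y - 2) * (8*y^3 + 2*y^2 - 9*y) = 56*y^4 - 2*y^3 - 67*y^2 + 18*y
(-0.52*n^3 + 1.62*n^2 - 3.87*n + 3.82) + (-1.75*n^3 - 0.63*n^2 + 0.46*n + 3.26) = -2.27*n^3 + 0.99*n^2 - 3.41*n + 7.08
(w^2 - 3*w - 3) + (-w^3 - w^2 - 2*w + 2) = -w^3 - 5*w - 1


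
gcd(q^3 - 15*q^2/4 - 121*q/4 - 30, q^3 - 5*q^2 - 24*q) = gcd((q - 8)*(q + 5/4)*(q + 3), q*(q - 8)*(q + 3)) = q^2 - 5*q - 24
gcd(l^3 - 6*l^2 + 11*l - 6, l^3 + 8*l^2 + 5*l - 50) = l - 2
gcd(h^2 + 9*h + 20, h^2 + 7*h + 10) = h + 5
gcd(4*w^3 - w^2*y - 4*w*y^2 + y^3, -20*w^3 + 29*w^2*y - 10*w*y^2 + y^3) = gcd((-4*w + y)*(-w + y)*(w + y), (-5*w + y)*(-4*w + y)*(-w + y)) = 4*w^2 - 5*w*y + y^2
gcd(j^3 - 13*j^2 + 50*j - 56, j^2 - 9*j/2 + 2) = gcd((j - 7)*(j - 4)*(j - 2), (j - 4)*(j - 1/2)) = j - 4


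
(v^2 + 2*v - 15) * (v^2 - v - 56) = v^4 + v^3 - 73*v^2 - 97*v + 840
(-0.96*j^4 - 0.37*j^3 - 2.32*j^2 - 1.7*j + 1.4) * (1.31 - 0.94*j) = 0.9024*j^5 - 0.9098*j^4 + 1.6961*j^3 - 1.4412*j^2 - 3.543*j + 1.834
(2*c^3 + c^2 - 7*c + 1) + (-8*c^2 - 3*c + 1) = 2*c^3 - 7*c^2 - 10*c + 2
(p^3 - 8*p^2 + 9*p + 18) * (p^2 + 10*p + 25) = p^5 + 2*p^4 - 46*p^3 - 92*p^2 + 405*p + 450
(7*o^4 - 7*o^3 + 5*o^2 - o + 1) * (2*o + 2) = 14*o^5 - 4*o^3 + 8*o^2 + 2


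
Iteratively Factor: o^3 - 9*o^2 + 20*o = (o - 5)*(o^2 - 4*o) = (o - 5)*(o - 4)*(o)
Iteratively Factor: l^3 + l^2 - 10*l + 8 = (l + 4)*(l^2 - 3*l + 2) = (l - 1)*(l + 4)*(l - 2)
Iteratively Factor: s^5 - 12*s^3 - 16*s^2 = (s + 2)*(s^4 - 2*s^3 - 8*s^2) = s*(s + 2)*(s^3 - 2*s^2 - 8*s) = s*(s - 4)*(s + 2)*(s^2 + 2*s) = s*(s - 4)*(s + 2)^2*(s)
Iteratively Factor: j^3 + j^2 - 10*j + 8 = (j - 2)*(j^2 + 3*j - 4) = (j - 2)*(j + 4)*(j - 1)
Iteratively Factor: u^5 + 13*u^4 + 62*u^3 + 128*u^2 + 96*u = (u + 2)*(u^4 + 11*u^3 + 40*u^2 + 48*u) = u*(u + 2)*(u^3 + 11*u^2 + 40*u + 48) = u*(u + 2)*(u + 4)*(u^2 + 7*u + 12) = u*(u + 2)*(u + 4)^2*(u + 3)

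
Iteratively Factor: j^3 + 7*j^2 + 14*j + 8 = (j + 1)*(j^2 + 6*j + 8) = (j + 1)*(j + 2)*(j + 4)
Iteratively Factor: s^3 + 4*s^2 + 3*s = (s)*(s^2 + 4*s + 3) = s*(s + 3)*(s + 1)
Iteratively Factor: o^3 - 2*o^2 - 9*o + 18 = (o + 3)*(o^2 - 5*o + 6) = (o - 3)*(o + 3)*(o - 2)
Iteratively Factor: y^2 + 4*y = (y + 4)*(y)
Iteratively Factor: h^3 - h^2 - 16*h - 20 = (h + 2)*(h^2 - 3*h - 10) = (h + 2)^2*(h - 5)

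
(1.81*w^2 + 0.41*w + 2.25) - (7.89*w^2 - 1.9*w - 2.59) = -6.08*w^2 + 2.31*w + 4.84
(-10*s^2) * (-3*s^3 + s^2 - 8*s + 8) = 30*s^5 - 10*s^4 + 80*s^3 - 80*s^2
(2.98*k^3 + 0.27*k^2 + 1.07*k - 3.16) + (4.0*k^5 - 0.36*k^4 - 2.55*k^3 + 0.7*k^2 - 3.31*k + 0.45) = 4.0*k^5 - 0.36*k^4 + 0.43*k^3 + 0.97*k^2 - 2.24*k - 2.71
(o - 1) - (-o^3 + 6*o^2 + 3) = o^3 - 6*o^2 + o - 4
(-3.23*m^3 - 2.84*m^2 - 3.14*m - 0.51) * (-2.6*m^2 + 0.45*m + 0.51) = 8.398*m^5 + 5.9305*m^4 + 5.2387*m^3 - 1.5354*m^2 - 1.8309*m - 0.2601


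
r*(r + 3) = r^2 + 3*r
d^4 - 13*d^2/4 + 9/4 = (d - 3/2)*(d - 1)*(d + 1)*(d + 3/2)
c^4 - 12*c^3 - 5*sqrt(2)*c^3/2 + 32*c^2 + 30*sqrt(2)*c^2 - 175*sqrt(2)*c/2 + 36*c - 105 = (c - 7)*(c - 5)*(c - 3*sqrt(2))*(c + sqrt(2)/2)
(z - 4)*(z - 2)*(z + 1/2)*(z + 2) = z^4 - 7*z^3/2 - 6*z^2 + 14*z + 8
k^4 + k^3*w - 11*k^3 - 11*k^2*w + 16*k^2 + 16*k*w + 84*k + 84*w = (k - 7)*(k - 6)*(k + 2)*(k + w)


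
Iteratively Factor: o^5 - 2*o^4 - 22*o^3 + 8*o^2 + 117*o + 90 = (o + 1)*(o^4 - 3*o^3 - 19*o^2 + 27*o + 90) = (o + 1)*(o + 2)*(o^3 - 5*o^2 - 9*o + 45) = (o + 1)*(o + 2)*(o + 3)*(o^2 - 8*o + 15) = (o - 3)*(o + 1)*(o + 2)*(o + 3)*(o - 5)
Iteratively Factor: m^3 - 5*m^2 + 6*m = (m - 2)*(m^2 - 3*m) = m*(m - 2)*(m - 3)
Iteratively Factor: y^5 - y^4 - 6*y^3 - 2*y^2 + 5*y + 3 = (y - 3)*(y^4 + 2*y^3 - 2*y - 1) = (y - 3)*(y - 1)*(y^3 + 3*y^2 + 3*y + 1) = (y - 3)*(y - 1)*(y + 1)*(y^2 + 2*y + 1) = (y - 3)*(y - 1)*(y + 1)^2*(y + 1)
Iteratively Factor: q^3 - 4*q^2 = (q - 4)*(q^2) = q*(q - 4)*(q)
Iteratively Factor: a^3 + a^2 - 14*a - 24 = (a - 4)*(a^2 + 5*a + 6) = (a - 4)*(a + 2)*(a + 3)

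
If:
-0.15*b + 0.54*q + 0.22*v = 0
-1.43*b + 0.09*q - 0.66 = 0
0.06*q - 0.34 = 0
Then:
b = -0.10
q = 5.67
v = -13.98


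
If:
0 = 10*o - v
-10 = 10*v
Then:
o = -1/10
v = -1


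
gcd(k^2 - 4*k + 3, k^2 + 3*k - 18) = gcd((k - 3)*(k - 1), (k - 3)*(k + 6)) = k - 3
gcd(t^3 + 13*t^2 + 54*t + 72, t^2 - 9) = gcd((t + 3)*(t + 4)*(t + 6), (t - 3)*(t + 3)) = t + 3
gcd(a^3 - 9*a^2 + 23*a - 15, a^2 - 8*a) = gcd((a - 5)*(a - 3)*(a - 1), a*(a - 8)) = 1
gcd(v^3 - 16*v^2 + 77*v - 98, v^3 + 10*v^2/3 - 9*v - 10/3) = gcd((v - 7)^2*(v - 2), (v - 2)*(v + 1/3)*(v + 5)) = v - 2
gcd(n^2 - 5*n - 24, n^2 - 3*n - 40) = n - 8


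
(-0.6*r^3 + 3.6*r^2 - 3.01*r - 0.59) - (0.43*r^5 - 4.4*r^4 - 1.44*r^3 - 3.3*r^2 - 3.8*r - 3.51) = -0.43*r^5 + 4.4*r^4 + 0.84*r^3 + 6.9*r^2 + 0.79*r + 2.92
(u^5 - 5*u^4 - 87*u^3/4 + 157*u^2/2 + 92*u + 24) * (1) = u^5 - 5*u^4 - 87*u^3/4 + 157*u^2/2 + 92*u + 24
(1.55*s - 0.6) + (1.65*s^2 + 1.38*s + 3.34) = 1.65*s^2 + 2.93*s + 2.74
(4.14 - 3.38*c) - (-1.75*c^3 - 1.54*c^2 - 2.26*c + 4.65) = 1.75*c^3 + 1.54*c^2 - 1.12*c - 0.510000000000001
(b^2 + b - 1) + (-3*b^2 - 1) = -2*b^2 + b - 2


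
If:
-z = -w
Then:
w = z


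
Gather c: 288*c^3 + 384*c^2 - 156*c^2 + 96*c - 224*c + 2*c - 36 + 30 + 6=288*c^3 + 228*c^2 - 126*c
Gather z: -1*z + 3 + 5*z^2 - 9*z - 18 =5*z^2 - 10*z - 15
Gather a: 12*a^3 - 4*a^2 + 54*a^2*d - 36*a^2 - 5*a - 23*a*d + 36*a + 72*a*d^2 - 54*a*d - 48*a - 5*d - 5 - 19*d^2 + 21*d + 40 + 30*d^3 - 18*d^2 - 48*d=12*a^3 + a^2*(54*d - 40) + a*(72*d^2 - 77*d - 17) + 30*d^3 - 37*d^2 - 32*d + 35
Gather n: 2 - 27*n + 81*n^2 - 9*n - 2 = 81*n^2 - 36*n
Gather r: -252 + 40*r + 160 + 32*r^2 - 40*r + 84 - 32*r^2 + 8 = 0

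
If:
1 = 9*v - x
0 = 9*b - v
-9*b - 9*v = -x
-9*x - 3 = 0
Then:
No Solution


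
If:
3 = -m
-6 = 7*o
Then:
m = -3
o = -6/7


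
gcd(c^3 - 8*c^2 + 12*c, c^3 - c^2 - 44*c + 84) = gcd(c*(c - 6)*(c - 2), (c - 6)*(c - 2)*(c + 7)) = c^2 - 8*c + 12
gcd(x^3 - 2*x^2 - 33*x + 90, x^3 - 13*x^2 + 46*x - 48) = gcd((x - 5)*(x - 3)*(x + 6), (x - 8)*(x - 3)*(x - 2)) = x - 3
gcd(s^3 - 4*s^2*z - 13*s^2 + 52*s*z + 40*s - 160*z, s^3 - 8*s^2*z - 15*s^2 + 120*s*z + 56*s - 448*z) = s - 8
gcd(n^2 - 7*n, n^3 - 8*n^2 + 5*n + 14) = n - 7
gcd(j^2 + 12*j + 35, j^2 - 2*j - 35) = j + 5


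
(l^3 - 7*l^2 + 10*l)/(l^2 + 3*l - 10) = l*(l - 5)/(l + 5)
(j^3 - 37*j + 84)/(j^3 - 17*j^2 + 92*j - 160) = (j^2 + 4*j - 21)/(j^2 - 13*j + 40)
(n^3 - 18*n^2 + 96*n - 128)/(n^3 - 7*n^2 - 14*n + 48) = (n - 8)/(n + 3)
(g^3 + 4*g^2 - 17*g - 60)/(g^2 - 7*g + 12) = (g^2 + 8*g + 15)/(g - 3)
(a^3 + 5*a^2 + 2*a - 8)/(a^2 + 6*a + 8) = a - 1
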